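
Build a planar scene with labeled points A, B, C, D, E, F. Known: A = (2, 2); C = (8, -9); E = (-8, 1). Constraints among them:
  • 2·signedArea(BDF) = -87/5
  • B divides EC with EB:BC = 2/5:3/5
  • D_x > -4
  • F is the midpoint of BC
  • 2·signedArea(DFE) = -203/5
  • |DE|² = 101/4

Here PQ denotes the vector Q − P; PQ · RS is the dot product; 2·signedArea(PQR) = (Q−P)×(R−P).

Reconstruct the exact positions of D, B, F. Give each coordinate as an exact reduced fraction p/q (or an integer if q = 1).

B = (-8/5, -3)
D = (-3, 3/2)
F = (16/5, -6)

1. B_x = -8/5  [B divides EC with EB:BC = 2/5:3/5]
2. B_y = -3  [B divides EC with EB:BC = 2/5:3/5]
   → B = (-8/5, -3)
3. F_x = 16/5  [F is the midpoint of BC]
4. F_y = -6  [F is the midpoint of BC]
   → F = (16/5, -6)
5. D_x = -3  [line -7·x + -56/5·y + -21/5 = 0 ∩ |DE|² = 101/4]
6. D_y = 3/2  [line -7·x + -56/5·y + -21/5 = 0 ∩ |DE|² = 101/4]
   → D = (-3, 3/2)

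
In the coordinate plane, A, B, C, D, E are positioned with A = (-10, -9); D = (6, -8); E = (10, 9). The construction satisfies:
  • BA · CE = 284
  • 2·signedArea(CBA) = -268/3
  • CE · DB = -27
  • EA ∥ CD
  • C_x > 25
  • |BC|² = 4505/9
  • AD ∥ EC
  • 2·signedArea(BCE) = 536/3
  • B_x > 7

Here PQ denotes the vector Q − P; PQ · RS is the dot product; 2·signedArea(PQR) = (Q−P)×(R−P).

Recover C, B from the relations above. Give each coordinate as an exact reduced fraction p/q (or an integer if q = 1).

B = (22/3, -7/3)
C = (26, 10)

1. C_x = 26  [EA ∥ CD ∩ AD ∥ EC]
2. C_y = 10  [EA ∥ CD ∩ AD ∥ EC]
   → C = (26, 10)
3. B_x = 22/3  [2·signedArea(BCE) = 536/3 ∩ 2·signedArea(CBA) = -268/3]
4. B_y = -7/3  [2·signedArea(BCE) = 536/3 ∩ 2·signedArea(CBA) = -268/3]
   → B = (22/3, -7/3)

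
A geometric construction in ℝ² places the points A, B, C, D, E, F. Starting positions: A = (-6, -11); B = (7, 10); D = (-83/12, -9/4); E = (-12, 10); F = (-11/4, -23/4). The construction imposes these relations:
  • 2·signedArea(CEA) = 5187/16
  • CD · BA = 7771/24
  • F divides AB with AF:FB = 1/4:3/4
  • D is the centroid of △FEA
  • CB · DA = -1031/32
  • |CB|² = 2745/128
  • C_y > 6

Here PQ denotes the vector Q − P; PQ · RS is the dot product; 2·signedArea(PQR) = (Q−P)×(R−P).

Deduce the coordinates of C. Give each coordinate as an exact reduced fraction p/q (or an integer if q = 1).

C = (73/16, 97/16)

1. C_x = 73/16  [CB · DA = -1031/32 ∩ CD · BA = 7771/24]
2. C_y = 97/16  [CB · DA = -1031/32 ∩ CD · BA = 7771/24]
   → C = (73/16, 97/16)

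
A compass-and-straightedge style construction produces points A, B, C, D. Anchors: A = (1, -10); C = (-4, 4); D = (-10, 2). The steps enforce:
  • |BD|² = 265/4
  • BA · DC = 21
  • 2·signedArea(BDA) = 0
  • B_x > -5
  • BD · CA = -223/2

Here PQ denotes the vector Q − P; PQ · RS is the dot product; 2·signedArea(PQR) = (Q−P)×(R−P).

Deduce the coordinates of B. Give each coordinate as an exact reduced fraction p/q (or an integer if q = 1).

1. B_x = -9/2  [2·signedArea(BDA) = 0 ∩ BD · CA = -223/2]
2. B_y = -4  [2·signedArea(BDA) = 0 ∩ BD · CA = -223/2]
   → B = (-9/2, -4)

B = (-9/2, -4)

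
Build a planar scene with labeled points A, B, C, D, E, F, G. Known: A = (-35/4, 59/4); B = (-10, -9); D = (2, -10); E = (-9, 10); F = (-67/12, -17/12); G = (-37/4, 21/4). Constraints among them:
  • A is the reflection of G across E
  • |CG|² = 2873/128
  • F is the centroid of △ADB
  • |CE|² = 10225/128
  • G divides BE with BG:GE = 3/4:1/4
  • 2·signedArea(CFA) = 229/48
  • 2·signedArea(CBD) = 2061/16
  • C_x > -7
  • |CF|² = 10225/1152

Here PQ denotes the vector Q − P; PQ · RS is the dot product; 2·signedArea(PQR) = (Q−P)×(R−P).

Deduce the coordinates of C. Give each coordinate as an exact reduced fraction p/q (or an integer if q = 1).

C = (-103/16, 23/16)

1. C_x = -103/16  [2·signedArea(CFA) = 229/48 ∩ 2·signedArea(CBD) = 2061/16]
2. C_y = 23/16  [2·signedArea(CFA) = 229/48 ∩ 2·signedArea(CBD) = 2061/16]
   → C = (-103/16, 23/16)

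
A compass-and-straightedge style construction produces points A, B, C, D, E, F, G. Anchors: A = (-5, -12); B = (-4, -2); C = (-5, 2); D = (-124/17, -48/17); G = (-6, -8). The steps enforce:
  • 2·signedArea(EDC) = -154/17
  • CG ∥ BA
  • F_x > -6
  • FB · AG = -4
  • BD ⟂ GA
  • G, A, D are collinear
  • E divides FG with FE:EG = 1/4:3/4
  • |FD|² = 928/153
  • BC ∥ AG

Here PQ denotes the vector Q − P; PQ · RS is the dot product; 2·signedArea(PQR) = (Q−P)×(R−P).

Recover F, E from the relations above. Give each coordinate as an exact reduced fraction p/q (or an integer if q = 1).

E = (-11/2, -3)
F = (-16/3, -4/3)

1. F_x = -16/3  [line 1·x + -4·y + 0 = 0 ∩ |FD|² = 928/153]
2. F_y = -4/3  [line 1·x + -4·y + 0 = 0 ∩ |FD|² = 928/153]
   → F = (-16/3, -4/3)
3. E_x = -11/2  [E divides FG with FE:EG = 1/4:3/4]
4. E_y = -3  [E divides FG with FE:EG = 1/4:3/4]
   → E = (-11/2, -3)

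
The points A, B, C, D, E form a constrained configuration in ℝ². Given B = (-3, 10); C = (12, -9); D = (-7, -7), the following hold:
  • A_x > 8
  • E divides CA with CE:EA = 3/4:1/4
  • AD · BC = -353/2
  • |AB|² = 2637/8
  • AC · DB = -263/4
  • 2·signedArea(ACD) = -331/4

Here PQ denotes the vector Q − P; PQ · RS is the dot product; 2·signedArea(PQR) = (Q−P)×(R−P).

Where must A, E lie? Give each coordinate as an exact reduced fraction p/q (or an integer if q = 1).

1. A_x = 33/4  [AC · DB = -263/4 ∩ 2·signedArea(ACD) = -331/4]
2. A_y = -17/4  [AC · DB = -263/4 ∩ 2·signedArea(ACD) = -331/4]
   → A = (33/4, -17/4)
3. E_x = 147/16  [E divides CA with CE:EA = 3/4:1/4]
4. E_y = -87/16  [E divides CA with CE:EA = 3/4:1/4]
   → E = (147/16, -87/16)

A = (33/4, -17/4)
E = (147/16, -87/16)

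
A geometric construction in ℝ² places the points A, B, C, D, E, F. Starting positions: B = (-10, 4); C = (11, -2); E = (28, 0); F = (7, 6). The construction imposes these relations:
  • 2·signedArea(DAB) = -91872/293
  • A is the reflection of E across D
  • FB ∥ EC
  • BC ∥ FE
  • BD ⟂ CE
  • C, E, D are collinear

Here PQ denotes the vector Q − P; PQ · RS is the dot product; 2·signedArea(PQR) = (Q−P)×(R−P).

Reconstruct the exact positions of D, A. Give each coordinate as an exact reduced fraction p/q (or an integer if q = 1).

1. D_x = -2642/293  [C, E, D are collinear ∩ BD ⟂ CE]
2. D_y = -1276/293  [C, E, D are collinear ∩ BD ⟂ CE]
   → D = (-2642/293, -1276/293)
3. A_x = -13488/293  [A is the reflection of E across D]
4. A_y = -2552/293  [A is the reflection of E across D]
   → A = (-13488/293, -2552/293)

A = (-13488/293, -2552/293)
D = (-2642/293, -1276/293)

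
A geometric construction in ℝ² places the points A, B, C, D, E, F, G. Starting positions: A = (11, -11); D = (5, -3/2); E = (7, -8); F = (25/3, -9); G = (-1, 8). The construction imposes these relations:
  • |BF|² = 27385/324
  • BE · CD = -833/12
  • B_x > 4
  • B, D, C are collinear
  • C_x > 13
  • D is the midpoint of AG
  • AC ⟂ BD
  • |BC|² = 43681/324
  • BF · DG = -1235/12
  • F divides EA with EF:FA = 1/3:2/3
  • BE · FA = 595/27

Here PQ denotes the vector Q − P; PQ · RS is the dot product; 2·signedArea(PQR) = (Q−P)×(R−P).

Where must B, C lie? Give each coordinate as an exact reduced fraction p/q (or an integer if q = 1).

1. B_x = 37/9  [BF · DG = -1235/12 ∩ BE · FA = 595/27]
2. B_y = -5/6  [BF · DG = -1235/12 ∩ BE · FA = 595/27]
   → B = (37/9, -5/6)
3. C_x = 67/5  [B, D, C are collinear ∩ AC ⟂ BD]
4. C_y = -39/5  [B, D, C are collinear ∩ AC ⟂ BD]
   → C = (67/5, -39/5)

B = (37/9, -5/6)
C = (67/5, -39/5)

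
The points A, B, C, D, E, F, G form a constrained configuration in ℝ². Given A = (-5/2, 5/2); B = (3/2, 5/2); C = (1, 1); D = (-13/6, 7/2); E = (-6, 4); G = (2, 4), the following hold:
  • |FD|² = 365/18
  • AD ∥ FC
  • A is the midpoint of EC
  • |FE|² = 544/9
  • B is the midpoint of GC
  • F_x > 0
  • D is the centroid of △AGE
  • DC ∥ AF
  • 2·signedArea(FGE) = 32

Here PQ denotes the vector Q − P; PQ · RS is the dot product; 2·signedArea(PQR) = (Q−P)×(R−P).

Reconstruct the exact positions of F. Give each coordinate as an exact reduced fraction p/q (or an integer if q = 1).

F = (2/3, 0)

1. F_x = 2/3  [AD ∥ FC ∩ DC ∥ AF]
2. F_y = 0  [AD ∥ FC ∩ DC ∥ AF]
   → F = (2/3, 0)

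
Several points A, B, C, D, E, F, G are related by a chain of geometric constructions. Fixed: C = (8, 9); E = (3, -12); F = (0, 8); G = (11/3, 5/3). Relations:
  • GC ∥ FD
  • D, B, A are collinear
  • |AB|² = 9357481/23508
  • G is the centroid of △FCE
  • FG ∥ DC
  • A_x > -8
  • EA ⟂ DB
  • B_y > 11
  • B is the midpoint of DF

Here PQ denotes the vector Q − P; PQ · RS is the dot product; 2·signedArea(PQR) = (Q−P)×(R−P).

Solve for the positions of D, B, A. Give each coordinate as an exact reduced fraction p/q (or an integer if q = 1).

A = (-5213/653, -3598/653)
B = (13/6, 35/3)
D = (13/3, 46/3)

1. D_x = 13/3  [FG ∥ DC ∩ GC ∥ FD]
2. D_y = 46/3  [FG ∥ DC ∩ GC ∥ FD]
   → D = (13/3, 46/3)
3. B_x = 13/6  [B is the midpoint of DF]
4. B_y = 35/3  [B is the midpoint of DF]
   → B = (13/6, 35/3)
5. A_x = -5213/653  [D, B, A are collinear ∩ EA ⟂ DB]
6. A_y = -3598/653  [D, B, A are collinear ∩ EA ⟂ DB]
   → A = (-5213/653, -3598/653)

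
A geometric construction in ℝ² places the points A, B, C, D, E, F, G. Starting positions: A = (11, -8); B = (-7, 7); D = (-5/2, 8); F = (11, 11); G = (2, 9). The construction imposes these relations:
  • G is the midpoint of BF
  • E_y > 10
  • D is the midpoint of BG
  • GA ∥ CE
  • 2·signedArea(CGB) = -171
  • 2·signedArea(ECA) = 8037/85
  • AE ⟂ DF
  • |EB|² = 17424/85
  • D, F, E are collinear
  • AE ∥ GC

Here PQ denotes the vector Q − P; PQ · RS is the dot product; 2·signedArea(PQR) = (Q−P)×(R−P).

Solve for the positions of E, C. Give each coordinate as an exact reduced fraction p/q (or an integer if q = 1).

1. E_x = 593/85  [D, F, E are collinear ∩ AE ⟂ DF]
2. E_y = 859/85  [D, F, E are collinear ∩ AE ⟂ DF]
   → E = (593/85, 859/85)
3. C_x = -172/85  [GA ∥ CE ∩ AE ∥ GC]
4. C_y = 2304/85  [GA ∥ CE ∩ AE ∥ GC]
   → C = (-172/85, 2304/85)

C = (-172/85, 2304/85)
E = (593/85, 859/85)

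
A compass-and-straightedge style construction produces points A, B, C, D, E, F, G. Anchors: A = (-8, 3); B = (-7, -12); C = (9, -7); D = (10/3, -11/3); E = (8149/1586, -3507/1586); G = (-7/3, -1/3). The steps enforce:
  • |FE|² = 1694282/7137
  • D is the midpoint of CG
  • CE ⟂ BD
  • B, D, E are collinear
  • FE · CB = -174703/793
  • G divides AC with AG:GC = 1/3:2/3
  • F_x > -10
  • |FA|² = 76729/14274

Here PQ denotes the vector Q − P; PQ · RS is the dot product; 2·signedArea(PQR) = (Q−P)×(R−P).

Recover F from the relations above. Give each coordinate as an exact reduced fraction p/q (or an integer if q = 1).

F = (-46651/4758, 7349/4758)

1. F_x = -46651/4758  [line 16·x + 5·y + 236557/1586 = 0 ∩ |FA|² = 76729/14274]
2. F_y = 7349/4758  [line 16·x + 5·y + 236557/1586 = 0 ∩ |FA|² = 76729/14274]
   → F = (-46651/4758, 7349/4758)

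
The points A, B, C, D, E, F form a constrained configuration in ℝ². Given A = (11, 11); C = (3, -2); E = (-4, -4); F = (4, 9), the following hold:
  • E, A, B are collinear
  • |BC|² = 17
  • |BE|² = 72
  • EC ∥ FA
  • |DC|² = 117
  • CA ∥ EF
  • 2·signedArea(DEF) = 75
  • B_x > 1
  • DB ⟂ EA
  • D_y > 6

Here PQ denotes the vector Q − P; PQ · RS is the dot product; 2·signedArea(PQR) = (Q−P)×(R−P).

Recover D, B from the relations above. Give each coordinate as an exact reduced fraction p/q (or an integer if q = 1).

B = (2, 2)
D = (-3, 7)

1. D_x = -3  [line -13·x + 8·y + -95 = 0 ∩ |DC|² = 117]
2. D_y = 7  [line -13·x + 8·y + -95 = 0 ∩ |DC|² = 117]
   → D = (-3, 7)
3. B_x = 2  [E, A, B are collinear ∩ DB ⟂ EA]
4. B_y = 2  [E, A, B are collinear ∩ DB ⟂ EA]
   → B = (2, 2)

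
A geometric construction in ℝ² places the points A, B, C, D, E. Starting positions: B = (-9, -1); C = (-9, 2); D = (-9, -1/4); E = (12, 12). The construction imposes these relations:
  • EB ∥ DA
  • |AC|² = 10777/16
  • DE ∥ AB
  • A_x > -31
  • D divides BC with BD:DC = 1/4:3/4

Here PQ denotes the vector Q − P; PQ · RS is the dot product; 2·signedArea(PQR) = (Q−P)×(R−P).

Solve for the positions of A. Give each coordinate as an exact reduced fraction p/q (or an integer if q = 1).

1. A_x = -30  [DE ∥ AB ∩ EB ∥ DA]
2. A_y = -53/4  [DE ∥ AB ∩ EB ∥ DA]
   → A = (-30, -53/4)

A = (-30, -53/4)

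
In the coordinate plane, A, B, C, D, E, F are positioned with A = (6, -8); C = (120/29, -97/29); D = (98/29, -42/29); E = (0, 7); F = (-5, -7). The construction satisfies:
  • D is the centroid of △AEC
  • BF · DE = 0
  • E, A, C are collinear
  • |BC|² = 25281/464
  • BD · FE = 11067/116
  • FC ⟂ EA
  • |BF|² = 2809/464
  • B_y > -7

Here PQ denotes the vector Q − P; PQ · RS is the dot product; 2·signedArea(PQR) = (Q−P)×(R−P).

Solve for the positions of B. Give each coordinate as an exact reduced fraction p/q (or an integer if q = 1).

1. B_x = -315/116  [BF · DE = 0 ∩ BD · FE = 11067/116]
2. B_y = -353/58  [BF · DE = 0 ∩ BD · FE = 11067/116]
   → B = (-315/116, -353/58)

B = (-315/116, -353/58)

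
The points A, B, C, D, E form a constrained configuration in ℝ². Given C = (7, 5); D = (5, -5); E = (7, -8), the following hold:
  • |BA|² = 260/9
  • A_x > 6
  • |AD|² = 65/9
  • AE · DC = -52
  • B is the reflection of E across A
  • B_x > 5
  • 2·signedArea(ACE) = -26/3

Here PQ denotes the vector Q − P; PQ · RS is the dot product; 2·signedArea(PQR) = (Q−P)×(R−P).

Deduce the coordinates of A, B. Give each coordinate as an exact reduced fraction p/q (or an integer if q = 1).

1. A_x = 19/3  [2·signedArea(ACE) = -26/3 ∩ AE · DC = -52]
2. A_y = -8/3  [2·signedArea(ACE) = -26/3 ∩ AE · DC = -52]
   → A = (19/3, -8/3)
3. B_x = 17/3  [B is the reflection of E across A]
4. B_y = 8/3  [B is the reflection of E across A]
   → B = (17/3, 8/3)

A = (19/3, -8/3)
B = (17/3, 8/3)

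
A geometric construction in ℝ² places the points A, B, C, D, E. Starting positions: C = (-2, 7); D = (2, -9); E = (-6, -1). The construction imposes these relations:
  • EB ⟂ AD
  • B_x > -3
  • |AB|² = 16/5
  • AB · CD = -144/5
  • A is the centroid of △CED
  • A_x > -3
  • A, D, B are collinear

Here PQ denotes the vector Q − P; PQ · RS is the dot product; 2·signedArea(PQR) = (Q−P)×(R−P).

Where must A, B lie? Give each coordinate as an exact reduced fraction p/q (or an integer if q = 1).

1. A_x = -2  [A is the centroid of △CED]
2. A_y = -1  [A is the centroid of △CED]
   → A = (-2, -1)
3. B_x = -14/5  [A, D, B are collinear ∩ EB ⟂ AD]
4. B_y = 3/5  [A, D, B are collinear ∩ EB ⟂ AD]
   → B = (-14/5, 3/5)

A = (-2, -1)
B = (-14/5, 3/5)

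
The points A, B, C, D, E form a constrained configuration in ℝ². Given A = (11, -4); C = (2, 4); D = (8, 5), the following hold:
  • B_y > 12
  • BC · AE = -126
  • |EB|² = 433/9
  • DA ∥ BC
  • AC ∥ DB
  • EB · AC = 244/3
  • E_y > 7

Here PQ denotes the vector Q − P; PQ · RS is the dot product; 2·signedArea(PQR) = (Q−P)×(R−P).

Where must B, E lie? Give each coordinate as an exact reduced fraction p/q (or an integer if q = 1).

1. B_x = -1  [DA ∥ BC ∩ AC ∥ DB]
2. B_y = 13  [DA ∥ BC ∩ AC ∥ DB]
   → B = (-1, 13)
3. E_x = 3  [EB · AC = 244/3 ∩ BC · AE = -126]
4. E_y = 22/3  [EB · AC = 244/3 ∩ BC · AE = -126]
   → E = (3, 22/3)

B = (-1, 13)
E = (3, 22/3)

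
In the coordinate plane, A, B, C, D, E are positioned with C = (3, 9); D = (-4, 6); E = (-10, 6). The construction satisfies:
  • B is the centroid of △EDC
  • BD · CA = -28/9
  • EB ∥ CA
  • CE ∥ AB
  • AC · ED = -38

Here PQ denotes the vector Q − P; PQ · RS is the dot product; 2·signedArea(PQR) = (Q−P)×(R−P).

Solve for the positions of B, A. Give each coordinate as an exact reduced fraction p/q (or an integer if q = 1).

A = (28/3, 10)
B = (-11/3, 7)

1. B_x = -11/3  [B is the centroid of △EDC]
2. B_y = 7  [B is the centroid of △EDC]
   → B = (-11/3, 7)
3. A_x = 28/3  [CE ∥ AB ∩ EB ∥ CA]
4. A_y = 10  [CE ∥ AB ∩ EB ∥ CA]
   → A = (28/3, 10)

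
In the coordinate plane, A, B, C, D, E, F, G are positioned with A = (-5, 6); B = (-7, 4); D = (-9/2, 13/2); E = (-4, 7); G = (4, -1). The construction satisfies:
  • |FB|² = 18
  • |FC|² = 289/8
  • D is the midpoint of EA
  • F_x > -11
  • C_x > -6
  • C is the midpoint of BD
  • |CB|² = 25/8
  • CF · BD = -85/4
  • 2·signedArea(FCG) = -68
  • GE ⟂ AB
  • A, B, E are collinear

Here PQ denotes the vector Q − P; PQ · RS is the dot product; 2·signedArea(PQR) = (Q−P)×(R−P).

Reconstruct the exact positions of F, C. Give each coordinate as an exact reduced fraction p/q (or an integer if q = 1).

1. C_x = -23/4  [C is the midpoint of BD]
2. C_y = 21/4  [C is the midpoint of BD]
   → C = (-23/4, 21/4)
3. F_x = -10  [2·signedArea(FCG) = -68 ∩ CF · BD = -85/4]
4. F_y = 1  [2·signedArea(FCG) = -68 ∩ CF · BD = -85/4]
   → F = (-10, 1)

C = (-23/4, 21/4)
F = (-10, 1)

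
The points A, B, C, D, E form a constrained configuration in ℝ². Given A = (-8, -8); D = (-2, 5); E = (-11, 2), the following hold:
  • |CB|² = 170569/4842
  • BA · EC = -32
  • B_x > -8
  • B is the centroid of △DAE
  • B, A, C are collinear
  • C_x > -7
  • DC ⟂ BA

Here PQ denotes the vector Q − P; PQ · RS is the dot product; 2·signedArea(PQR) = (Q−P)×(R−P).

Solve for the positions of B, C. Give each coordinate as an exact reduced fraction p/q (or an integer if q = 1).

B = (-7, -1/3)
C = (-3353/538, 2987/538)

1. B_x = -7  [B is the centroid of △DAE]
2. B_y = -1/3  [B is the centroid of △DAE]
   → B = (-7, -1/3)
3. C_x = -3353/538  [B, A, C are collinear ∩ DC ⟂ BA]
4. C_y = 2987/538  [B, A, C are collinear ∩ DC ⟂ BA]
   → C = (-3353/538, 2987/538)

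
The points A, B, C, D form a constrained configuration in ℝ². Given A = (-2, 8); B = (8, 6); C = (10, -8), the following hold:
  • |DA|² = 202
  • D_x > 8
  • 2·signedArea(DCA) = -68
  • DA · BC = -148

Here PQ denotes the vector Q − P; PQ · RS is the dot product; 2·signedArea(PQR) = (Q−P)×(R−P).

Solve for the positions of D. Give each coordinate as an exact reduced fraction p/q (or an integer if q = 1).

D = (9, -1)

1. D_x = 9  [DA · BC = -148 ∩ 2·signedArea(DCA) = -68]
2. D_y = -1  [DA · BC = -148 ∩ 2·signedArea(DCA) = -68]
   → D = (9, -1)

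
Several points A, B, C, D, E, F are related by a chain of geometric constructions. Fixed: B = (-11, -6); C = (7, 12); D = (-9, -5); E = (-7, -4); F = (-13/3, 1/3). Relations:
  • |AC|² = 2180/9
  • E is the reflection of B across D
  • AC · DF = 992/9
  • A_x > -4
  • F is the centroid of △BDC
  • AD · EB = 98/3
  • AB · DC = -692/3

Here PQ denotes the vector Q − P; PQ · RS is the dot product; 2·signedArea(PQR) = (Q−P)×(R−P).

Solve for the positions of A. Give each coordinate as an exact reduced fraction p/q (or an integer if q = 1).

A = (-11/3, 2/3)

1. A_x = -11/3  [AD · EB = 98/3 ∩ AB · DC = -692/3]
2. A_y = 2/3  [AD · EB = 98/3 ∩ AB · DC = -692/3]
   → A = (-11/3, 2/3)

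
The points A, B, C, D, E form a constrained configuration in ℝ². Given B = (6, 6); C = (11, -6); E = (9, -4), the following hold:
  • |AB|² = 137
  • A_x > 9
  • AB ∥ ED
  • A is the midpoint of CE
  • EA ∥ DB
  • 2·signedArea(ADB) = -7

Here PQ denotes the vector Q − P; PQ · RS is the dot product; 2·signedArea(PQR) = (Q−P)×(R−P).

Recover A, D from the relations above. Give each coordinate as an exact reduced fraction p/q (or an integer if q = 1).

A = (10, -5)
D = (5, 7)

1. A_x = 10  [A is the midpoint of CE]
2. A_y = -5  [A is the midpoint of CE]
   → A = (10, -5)
3. D_x = 5  [EA ∥ DB ∩ AB ∥ ED]
4. D_y = 7  [EA ∥ DB ∩ AB ∥ ED]
   → D = (5, 7)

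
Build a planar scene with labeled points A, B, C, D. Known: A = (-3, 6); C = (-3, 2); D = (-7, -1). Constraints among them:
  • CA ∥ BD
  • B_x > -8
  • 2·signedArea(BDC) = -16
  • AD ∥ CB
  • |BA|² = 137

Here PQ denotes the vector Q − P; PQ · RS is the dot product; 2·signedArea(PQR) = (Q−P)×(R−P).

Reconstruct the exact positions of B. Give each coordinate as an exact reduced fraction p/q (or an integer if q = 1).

B = (-7, -5)

1. B_x = -7  [CA ∥ BD ∩ AD ∥ CB]
2. B_y = -5  [CA ∥ BD ∩ AD ∥ CB]
   → B = (-7, -5)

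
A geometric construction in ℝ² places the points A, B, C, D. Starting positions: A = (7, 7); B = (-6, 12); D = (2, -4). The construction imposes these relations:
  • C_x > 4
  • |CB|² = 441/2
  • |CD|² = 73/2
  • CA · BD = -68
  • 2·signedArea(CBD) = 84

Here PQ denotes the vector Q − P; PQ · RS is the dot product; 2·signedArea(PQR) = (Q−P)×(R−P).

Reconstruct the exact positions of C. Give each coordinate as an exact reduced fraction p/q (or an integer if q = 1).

C = (9/2, 3/2)

1. C_x = 9/2  [2·signedArea(CBD) = 84 ∩ CA · BD = -68]
2. C_y = 3/2  [2·signedArea(CBD) = 84 ∩ CA · BD = -68]
   → C = (9/2, 3/2)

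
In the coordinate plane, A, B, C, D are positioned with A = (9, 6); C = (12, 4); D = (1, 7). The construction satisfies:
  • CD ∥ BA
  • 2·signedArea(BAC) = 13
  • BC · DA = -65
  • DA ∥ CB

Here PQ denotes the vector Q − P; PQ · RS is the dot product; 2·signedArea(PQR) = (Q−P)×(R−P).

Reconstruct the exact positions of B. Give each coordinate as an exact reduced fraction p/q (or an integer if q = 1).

1. B_x = 20  [CD ∥ BA ∩ DA ∥ CB]
2. B_y = 3  [CD ∥ BA ∩ DA ∥ CB]
   → B = (20, 3)

B = (20, 3)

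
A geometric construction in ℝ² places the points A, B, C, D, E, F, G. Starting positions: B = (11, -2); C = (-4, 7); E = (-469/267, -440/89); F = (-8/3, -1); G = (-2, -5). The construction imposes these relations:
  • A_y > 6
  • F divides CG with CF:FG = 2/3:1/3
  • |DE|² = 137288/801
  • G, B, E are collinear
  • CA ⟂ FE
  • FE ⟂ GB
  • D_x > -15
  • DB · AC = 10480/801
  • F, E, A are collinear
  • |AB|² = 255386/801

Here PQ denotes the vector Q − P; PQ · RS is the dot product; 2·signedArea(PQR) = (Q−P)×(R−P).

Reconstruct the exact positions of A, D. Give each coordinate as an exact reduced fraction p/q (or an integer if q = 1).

1. A_x = -1198/267  [F, E, A are collinear ∩ CA ⟂ FE]
2. A_y = 613/89  [F, E, A are collinear ∩ CA ⟂ FE]
   → A = (-1198/267, 613/89)
3. D_x = -3875/267  [line -130/267·x + -10/89·y + -6370/801 = 0 ∩ |DE|² = 137288/801]
4. D_y = -702/89  [line -130/267·x + -10/89·y + -6370/801 = 0 ∩ |DE|² = 137288/801]
   → D = (-3875/267, -702/89)

A = (-1198/267, 613/89)
D = (-3875/267, -702/89)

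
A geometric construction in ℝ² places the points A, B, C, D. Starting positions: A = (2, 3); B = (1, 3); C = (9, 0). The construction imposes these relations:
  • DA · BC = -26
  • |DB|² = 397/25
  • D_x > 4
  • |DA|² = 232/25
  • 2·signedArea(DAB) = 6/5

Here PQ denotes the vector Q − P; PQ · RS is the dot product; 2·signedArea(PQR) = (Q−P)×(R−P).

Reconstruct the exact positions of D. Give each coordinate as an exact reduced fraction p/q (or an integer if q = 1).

D = (24/5, 9/5)

1. D_x = 24/5  [DA · BC = -26 ∩ 2·signedArea(DAB) = 6/5]
2. D_y = 9/5  [DA · BC = -26 ∩ 2·signedArea(DAB) = 6/5]
   → D = (24/5, 9/5)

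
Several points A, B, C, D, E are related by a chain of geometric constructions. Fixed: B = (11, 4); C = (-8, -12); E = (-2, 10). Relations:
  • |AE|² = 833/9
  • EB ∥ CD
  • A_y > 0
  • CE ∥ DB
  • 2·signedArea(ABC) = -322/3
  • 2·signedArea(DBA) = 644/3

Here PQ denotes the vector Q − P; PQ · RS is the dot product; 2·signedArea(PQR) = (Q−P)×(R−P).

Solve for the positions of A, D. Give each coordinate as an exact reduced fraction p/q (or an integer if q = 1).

1. D_x = 5  [CE ∥ DB ∩ EB ∥ CD]
2. D_y = -18  [CE ∥ DB ∩ EB ∥ CD]
   → D = (5, -18)
3. A_x = 1/3  [2·signedArea(ABC) = -322/3 ∩ 2·signedArea(DBA) = 644/3]
4. A_y = 2/3  [2·signedArea(ABC) = -322/3 ∩ 2·signedArea(DBA) = 644/3]
   → A = (1/3, 2/3)

A = (1/3, 2/3)
D = (5, -18)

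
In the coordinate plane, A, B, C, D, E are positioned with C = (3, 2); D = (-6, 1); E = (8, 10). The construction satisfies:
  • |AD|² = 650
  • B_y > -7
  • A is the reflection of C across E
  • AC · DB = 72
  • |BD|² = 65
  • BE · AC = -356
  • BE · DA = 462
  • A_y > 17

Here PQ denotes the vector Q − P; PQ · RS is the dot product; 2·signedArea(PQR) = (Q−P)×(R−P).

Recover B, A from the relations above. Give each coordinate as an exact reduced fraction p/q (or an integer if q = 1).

1. A_x = 13  [A is the reflection of C across E]
2. A_y = 18  [A is the reflection of C across E]
   → A = (13, 18)
3. B_x = -2  [BE · DA = 462 ∩ BE · AC = -356]
4. B_y = -6  [BE · DA = 462 ∩ BE · AC = -356]
   → B = (-2, -6)

A = (13, 18)
B = (-2, -6)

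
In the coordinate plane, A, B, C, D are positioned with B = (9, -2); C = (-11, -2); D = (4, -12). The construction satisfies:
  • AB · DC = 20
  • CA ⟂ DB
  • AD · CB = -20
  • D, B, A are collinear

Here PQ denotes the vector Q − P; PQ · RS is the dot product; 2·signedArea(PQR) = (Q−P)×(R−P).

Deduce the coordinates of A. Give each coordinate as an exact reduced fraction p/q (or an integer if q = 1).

A = (5, -10)

1. A_x = 5  [D, B, A are collinear ∩ CA ⟂ DB]
2. A_y = -10  [D, B, A are collinear ∩ CA ⟂ DB]
   → A = (5, -10)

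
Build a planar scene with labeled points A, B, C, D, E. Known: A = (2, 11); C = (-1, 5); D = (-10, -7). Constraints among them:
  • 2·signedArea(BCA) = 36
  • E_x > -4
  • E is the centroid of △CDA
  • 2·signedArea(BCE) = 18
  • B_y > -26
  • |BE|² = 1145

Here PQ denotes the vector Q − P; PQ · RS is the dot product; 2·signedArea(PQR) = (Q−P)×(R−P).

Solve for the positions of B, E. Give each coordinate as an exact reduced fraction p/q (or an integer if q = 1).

B = (-22, -25)
E = (-3, 3)

1. E_x = -3  [E is the centroid of △CDA]
2. E_y = 3  [E is the centroid of △CDA]
   → E = (-3, 3)
3. B_x = -22  [2·signedArea(BCE) = 18 ∩ 2·signedArea(BCA) = 36]
4. B_y = -25  [2·signedArea(BCE) = 18 ∩ 2·signedArea(BCA) = 36]
   → B = (-22, -25)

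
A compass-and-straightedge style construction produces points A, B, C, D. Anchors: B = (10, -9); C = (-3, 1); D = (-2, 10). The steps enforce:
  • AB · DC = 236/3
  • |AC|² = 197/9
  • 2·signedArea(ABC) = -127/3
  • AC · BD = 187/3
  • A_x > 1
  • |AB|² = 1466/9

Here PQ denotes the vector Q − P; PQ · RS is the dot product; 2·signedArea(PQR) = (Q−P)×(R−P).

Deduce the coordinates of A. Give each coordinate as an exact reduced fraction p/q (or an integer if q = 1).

1. A_x = 5/3  [AB · DC = 236/3 ∩ 2·signedArea(ABC) = -127/3]
2. A_y = 2/3  [AB · DC = 236/3 ∩ 2·signedArea(ABC) = -127/3]
   → A = (5/3, 2/3)

A = (5/3, 2/3)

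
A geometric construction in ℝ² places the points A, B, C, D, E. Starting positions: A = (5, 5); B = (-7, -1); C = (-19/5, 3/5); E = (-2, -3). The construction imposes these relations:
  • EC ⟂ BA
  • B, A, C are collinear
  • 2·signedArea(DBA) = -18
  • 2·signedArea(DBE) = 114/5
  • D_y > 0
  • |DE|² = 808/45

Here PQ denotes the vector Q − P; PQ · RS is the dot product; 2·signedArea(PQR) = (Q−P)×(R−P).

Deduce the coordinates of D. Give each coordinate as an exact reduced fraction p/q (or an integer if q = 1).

1. D_x = -4/15  [2·signedArea(DBE) = 114/5 ∩ 2·signedArea(DBA) = -18]
2. D_y = 13/15  [2·signedArea(DBE) = 114/5 ∩ 2·signedArea(DBA) = -18]
   → D = (-4/15, 13/15)

D = (-4/15, 13/15)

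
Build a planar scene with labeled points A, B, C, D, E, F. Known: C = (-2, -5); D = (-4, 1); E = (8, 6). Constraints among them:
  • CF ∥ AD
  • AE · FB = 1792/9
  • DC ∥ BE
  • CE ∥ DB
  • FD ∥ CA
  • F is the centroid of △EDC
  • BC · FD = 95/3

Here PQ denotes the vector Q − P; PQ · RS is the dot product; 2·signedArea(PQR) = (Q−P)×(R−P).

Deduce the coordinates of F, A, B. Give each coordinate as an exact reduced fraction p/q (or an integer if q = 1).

A = (-20/3, -14/3)
B = (6, 12)
F = (2/3, 2/3)

1. F_x = 2/3  [F is the centroid of △EDC]
2. F_y = 2/3  [F is the centroid of △EDC]
   → F = (2/3, 2/3)
3. A_x = -20/3  [CF ∥ AD ∩ FD ∥ CA]
4. A_y = -14/3  [CF ∥ AD ∩ FD ∥ CA]
   → A = (-20/3, -14/3)
5. B_x = 6  [DC ∥ BE ∩ CE ∥ DB]
6. B_y = 12  [DC ∥ BE ∩ CE ∥ DB]
   → B = (6, 12)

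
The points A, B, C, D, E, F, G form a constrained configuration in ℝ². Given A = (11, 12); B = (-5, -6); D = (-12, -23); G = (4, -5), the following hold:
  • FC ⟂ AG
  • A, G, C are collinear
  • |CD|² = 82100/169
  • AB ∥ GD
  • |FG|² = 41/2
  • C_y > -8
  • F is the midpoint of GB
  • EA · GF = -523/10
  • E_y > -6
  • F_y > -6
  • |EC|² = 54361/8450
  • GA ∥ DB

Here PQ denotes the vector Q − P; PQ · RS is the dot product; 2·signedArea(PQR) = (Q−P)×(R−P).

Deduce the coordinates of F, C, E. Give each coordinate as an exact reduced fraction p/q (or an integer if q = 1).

1. F_x = -1/2  [F is the midpoint of GB]
2. F_y = -11/2  [F is the midpoint of GB]
   → F = (-1/2, -11/2)
3. C_x = 536/169  [A, G, C are collinear ∩ FC ⟂ AG]
4. C_y = -1185/169  [A, G, C are collinear ∩ FC ⟂ AG]
   → C = (536/169, -1185/169)
5. E_x = 13/10  [line 9/2·x + 1/2·y + -16/5 = 0 ∩ |EC|² = 54361/8450]
6. E_y = -53/10  [line 9/2·x + 1/2·y + -16/5 = 0 ∩ |EC|² = 54361/8450]
   → E = (13/10, -53/10)

C = (536/169, -1185/169)
E = (13/10, -53/10)
F = (-1/2, -11/2)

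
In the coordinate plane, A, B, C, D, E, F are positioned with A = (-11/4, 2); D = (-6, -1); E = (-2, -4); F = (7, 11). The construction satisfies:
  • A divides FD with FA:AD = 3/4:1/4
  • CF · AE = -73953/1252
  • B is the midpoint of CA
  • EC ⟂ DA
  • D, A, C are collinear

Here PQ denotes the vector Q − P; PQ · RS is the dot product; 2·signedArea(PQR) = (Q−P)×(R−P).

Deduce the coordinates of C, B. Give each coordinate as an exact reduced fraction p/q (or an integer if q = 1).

1. C_x = -1670/313  [D, A, C are collinear ∩ EC ⟂ DA]
2. C_y = -121/313  [D, A, C are collinear ∩ EC ⟂ DA]
   → C = (-1670/313, -121/313)
3. B_x = -10123/2504  [B is the midpoint of CA]
4. B_y = 505/626  [B is the midpoint of CA]
   → B = (-10123/2504, 505/626)

B = (-10123/2504, 505/626)
C = (-1670/313, -121/313)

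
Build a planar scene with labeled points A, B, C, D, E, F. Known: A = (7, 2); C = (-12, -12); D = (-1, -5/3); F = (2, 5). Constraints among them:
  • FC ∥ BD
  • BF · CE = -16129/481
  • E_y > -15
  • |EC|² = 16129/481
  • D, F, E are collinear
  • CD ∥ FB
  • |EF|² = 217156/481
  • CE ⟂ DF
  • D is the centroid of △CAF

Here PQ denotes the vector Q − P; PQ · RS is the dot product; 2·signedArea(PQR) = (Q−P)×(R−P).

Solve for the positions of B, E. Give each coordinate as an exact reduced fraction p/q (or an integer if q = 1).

B = (13, 46/3)
E = (-3232/481, -6915/481)

1. B_x = 13  [FC ∥ BD ∩ CD ∥ FB]
2. B_y = 46/3  [FC ∥ BD ∩ CD ∥ FB]
   → B = (13, 46/3)
3. E_x = -3232/481  [D, F, E are collinear ∩ CE ⟂ DF]
4. E_y = -6915/481  [D, F, E are collinear ∩ CE ⟂ DF]
   → E = (-3232/481, -6915/481)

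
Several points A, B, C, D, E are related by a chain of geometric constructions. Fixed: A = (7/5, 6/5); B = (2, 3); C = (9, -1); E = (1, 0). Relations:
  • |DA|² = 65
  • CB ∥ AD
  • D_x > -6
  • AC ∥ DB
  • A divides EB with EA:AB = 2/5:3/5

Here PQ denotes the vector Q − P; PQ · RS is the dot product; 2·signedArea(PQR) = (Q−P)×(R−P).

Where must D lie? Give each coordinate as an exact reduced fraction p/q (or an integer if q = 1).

D = (-28/5, 26/5)

1. D_x = -28/5  [AC ∥ DB ∩ CB ∥ AD]
2. D_y = 26/5  [AC ∥ DB ∩ CB ∥ AD]
   → D = (-28/5, 26/5)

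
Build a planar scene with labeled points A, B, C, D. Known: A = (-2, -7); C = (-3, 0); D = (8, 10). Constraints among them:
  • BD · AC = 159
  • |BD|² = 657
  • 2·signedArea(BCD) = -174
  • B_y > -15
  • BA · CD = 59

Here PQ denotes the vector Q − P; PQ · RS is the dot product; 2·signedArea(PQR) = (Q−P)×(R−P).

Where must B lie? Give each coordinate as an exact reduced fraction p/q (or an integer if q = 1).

1. B_x = -1  [2·signedArea(BCD) = -174 ∩ BA · CD = 59]
2. B_y = -14  [2·signedArea(BCD) = -174 ∩ BA · CD = 59]
   → B = (-1, -14)

B = (-1, -14)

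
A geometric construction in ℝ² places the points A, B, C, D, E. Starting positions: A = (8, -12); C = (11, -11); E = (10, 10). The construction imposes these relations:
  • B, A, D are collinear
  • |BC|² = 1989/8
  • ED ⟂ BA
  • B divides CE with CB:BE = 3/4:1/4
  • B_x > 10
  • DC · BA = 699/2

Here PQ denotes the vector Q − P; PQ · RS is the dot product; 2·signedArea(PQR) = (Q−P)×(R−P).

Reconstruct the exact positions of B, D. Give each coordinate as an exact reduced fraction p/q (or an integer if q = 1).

1. B_x = 41/4  [B divides CE with CB:BE = 3/4:1/4]
2. B_y = 19/4  [B divides CE with CB:BE = 3/4:1/4]
   → B = (41/4, 19/4)
3. D_x = 24994/2285  [B, A, D are collinear ∩ ED ⟂ BA]
4. D_y = 22562/2285  [B, A, D are collinear ∩ ED ⟂ BA]
   → D = (24994/2285, 22562/2285)

B = (41/4, 19/4)
D = (24994/2285, 22562/2285)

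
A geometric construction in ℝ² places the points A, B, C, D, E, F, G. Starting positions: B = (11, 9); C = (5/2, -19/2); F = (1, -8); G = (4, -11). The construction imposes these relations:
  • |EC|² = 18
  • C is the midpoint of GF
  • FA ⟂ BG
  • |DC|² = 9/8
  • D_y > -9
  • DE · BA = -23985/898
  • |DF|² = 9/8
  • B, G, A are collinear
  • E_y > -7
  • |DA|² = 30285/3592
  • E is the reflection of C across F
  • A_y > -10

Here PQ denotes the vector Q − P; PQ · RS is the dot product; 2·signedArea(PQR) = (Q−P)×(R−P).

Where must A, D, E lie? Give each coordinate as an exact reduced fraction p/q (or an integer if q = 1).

A = (2069/449, -4159/449)
D = (7/4, -35/4)
E = (-1/2, -13/2)

1. A_x = 2069/449  [B, G, A are collinear ∩ FA ⟂ BG]
2. A_y = -4159/449  [B, G, A are collinear ∩ FA ⟂ BG]
   → A = (2069/449, -4159/449)
3. E_x = -1/2  [E is the reflection of C across F]
4. E_y = -13/2  [E is the reflection of C across F]
   → E = (-1/2, -13/2)
5. D_x = 7/4  [line 2870/449·x + 8200/449·y + 133455/898 = 0 ∩ |DC|² = 9/8]
6. D_y = -35/4  [line 2870/449·x + 8200/449·y + 133455/898 = 0 ∩ |DC|² = 9/8]
   → D = (7/4, -35/4)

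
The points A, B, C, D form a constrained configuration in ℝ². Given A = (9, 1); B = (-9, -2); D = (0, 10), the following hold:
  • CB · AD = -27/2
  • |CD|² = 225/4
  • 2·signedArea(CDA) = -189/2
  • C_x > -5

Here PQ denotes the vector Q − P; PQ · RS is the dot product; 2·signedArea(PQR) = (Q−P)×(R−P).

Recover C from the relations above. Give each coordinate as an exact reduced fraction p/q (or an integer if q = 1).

1. C_x = -9/2  [CB · AD = -27/2 ∩ 2·signedArea(CDA) = -189/2]
2. C_y = 4  [CB · AD = -27/2 ∩ 2·signedArea(CDA) = -189/2]
   → C = (-9/2, 4)

C = (-9/2, 4)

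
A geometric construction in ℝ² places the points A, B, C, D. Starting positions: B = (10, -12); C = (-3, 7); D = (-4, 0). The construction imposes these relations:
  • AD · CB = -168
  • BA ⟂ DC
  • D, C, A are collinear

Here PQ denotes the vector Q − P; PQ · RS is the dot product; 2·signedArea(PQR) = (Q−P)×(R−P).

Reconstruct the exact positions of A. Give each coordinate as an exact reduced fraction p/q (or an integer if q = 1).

1. A_x = -27/5  [D, C, A are collinear ∩ BA ⟂ DC]
2. A_y = -49/5  [D, C, A are collinear ∩ BA ⟂ DC]
   → A = (-27/5, -49/5)

A = (-27/5, -49/5)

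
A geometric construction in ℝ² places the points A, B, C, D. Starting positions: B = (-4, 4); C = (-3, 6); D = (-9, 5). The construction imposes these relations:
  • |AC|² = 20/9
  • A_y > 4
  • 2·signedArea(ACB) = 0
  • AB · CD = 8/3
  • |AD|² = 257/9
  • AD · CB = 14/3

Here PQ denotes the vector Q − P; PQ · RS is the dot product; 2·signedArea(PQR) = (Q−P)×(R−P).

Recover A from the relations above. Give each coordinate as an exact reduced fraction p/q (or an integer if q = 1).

1. A_x = -11/3  [2·signedArea(ACB) = 0 ∩ AB · CD = 8/3]
2. A_y = 14/3  [2·signedArea(ACB) = 0 ∩ AB · CD = 8/3]
   → A = (-11/3, 14/3)

A = (-11/3, 14/3)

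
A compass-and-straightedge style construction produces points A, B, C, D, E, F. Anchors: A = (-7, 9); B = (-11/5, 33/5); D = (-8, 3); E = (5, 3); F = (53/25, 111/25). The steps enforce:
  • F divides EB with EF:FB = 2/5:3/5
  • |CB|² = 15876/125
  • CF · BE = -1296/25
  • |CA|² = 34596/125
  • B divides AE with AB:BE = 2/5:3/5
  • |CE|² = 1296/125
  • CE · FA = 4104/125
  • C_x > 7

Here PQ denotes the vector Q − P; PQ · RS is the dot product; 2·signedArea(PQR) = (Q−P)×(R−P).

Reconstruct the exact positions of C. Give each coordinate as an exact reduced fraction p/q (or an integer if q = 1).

1. C_x = 197/25  [line -36/5·x + 18/5·y + 1278/25 = 0 ∩ |CB|² = 15876/125]
2. C_y = 39/25  [line -36/5·x + 18/5·y + 1278/25 = 0 ∩ |CB|² = 15876/125]
   → C = (197/25, 39/25)

C = (197/25, 39/25)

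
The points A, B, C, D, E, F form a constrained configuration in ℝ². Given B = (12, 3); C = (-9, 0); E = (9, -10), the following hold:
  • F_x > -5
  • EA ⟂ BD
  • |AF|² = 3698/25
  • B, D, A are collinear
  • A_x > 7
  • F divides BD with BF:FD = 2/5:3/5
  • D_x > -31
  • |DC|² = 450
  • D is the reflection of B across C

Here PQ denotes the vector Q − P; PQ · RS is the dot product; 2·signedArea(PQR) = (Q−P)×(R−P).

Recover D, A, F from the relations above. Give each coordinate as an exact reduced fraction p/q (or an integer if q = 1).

1. D_x = -30  [D is the reflection of B across C]
2. D_y = -3  [D is the reflection of B across C]
   → D = (-30, -3)
3. A_x = 181/25  [B, D, A are collinear ∩ EA ⟂ BD]
4. A_y = 58/25  [B, D, A are collinear ∩ EA ⟂ BD]
   → A = (181/25, 58/25)
5. F_x = -24/5  [F divides BD with BF:FD = 2/5:3/5]
6. F_y = 3/5  [F divides BD with BF:FD = 2/5:3/5]
   → F = (-24/5, 3/5)

A = (181/25, 58/25)
D = (-30, -3)
F = (-24/5, 3/5)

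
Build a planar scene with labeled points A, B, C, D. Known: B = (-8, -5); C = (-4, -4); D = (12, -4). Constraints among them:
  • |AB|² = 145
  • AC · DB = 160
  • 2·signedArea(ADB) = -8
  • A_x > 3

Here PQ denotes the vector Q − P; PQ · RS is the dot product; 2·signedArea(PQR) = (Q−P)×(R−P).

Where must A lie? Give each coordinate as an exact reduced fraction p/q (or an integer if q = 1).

A = (4, -4)

1. A_x = 4  [2·signedArea(ADB) = -8 ∩ AC · DB = 160]
2. A_y = -4  [2·signedArea(ADB) = -8 ∩ AC · DB = 160]
   → A = (4, -4)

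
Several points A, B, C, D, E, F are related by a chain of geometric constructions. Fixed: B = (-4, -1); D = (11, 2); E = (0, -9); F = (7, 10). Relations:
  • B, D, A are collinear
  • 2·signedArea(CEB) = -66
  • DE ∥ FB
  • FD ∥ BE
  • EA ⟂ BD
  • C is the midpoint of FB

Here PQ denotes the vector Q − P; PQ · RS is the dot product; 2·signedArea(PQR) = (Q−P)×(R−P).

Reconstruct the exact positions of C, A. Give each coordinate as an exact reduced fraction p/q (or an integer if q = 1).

1. C_x = 3/2  [C is the midpoint of FB]
2. C_y = 9/2  [C is the midpoint of FB]
   → C = (3/2, 9/2)
3. A_x = -22/13  [B, D, A are collinear ∩ EA ⟂ BD]
4. A_y = -7/13  [B, D, A are collinear ∩ EA ⟂ BD]
   → A = (-22/13, -7/13)

A = (-22/13, -7/13)
C = (3/2, 9/2)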